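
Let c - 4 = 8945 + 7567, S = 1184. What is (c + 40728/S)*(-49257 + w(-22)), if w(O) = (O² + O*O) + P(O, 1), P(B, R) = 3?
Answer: -59137288637/74 ≈ -7.9915e+8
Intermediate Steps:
w(O) = 3 + 2*O² (w(O) = (O² + O*O) + 3 = (O² + O²) + 3 = 2*O² + 3 = 3 + 2*O²)
c = 16516 (c = 4 + (8945 + 7567) = 4 + 16512 = 16516)
(c + 40728/S)*(-49257 + w(-22)) = (16516 + 40728/1184)*(-49257 + (3 + 2*(-22)²)) = (16516 + 40728*(1/1184))*(-49257 + (3 + 2*484)) = (16516 + 5091/148)*(-49257 + (3 + 968)) = 2449459*(-49257 + 971)/148 = (2449459/148)*(-48286) = -59137288637/74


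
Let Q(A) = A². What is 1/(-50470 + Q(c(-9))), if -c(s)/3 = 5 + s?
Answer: -1/50326 ≈ -1.9870e-5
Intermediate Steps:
c(s) = -15 - 3*s (c(s) = -3*(5 + s) = -15 - 3*s)
1/(-50470 + Q(c(-9))) = 1/(-50470 + (-15 - 3*(-9))²) = 1/(-50470 + (-15 + 27)²) = 1/(-50470 + 12²) = 1/(-50470 + 144) = 1/(-50326) = -1/50326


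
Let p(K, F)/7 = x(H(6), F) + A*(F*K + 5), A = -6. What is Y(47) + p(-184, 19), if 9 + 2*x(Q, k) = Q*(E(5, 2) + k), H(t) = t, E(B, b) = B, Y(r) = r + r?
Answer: 294377/2 ≈ 1.4719e+5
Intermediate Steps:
Y(r) = 2*r
x(Q, k) = -9/2 + Q*(5 + k)/2 (x(Q, k) = -9/2 + (Q*(5 + k))/2 = -9/2 + Q*(5 + k)/2)
p(K, F) = -273/2 + 21*F - 42*F*K (p(K, F) = 7*((-9/2 + (5/2)*6 + (1/2)*6*F) - 6*(F*K + 5)) = 7*((-9/2 + 15 + 3*F) - 6*(5 + F*K)) = 7*((21/2 + 3*F) + (-30 - 6*F*K)) = 7*(-39/2 + 3*F - 6*F*K) = -273/2 + 21*F - 42*F*K)
Y(47) + p(-184, 19) = 2*47 + (-273/2 + 21*19 - 42*19*(-184)) = 94 + (-273/2 + 399 + 146832) = 94 + 294189/2 = 294377/2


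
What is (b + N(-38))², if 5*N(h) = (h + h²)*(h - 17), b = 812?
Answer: 214739716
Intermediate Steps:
N(h) = (-17 + h)*(h + h²)/5 (N(h) = ((h + h²)*(h - 17))/5 = ((h + h²)*(-17 + h))/5 = ((-17 + h)*(h + h²))/5 = (-17 + h)*(h + h²)/5)
(b + N(-38))² = (812 + (⅕)*(-38)*(-17 + (-38)² - 16*(-38)))² = (812 + (⅕)*(-38)*(-17 + 1444 + 608))² = (812 + (⅕)*(-38)*2035)² = (812 - 15466)² = (-14654)² = 214739716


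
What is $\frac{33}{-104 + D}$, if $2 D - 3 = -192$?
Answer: $- \frac{66}{397} \approx -0.16625$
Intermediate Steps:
$D = - \frac{189}{2}$ ($D = \frac{3}{2} + \frac{1}{2} \left(-192\right) = \frac{3}{2} - 96 = - \frac{189}{2} \approx -94.5$)
$\frac{33}{-104 + D} = \frac{33}{-104 - \frac{189}{2}} = \frac{33}{- \frac{397}{2}} = 33 \left(- \frac{2}{397}\right) = - \frac{66}{397}$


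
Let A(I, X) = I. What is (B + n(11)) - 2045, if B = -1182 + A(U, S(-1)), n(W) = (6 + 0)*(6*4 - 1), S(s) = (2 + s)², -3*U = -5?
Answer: -9262/3 ≈ -3087.3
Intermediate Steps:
U = 5/3 (U = -⅓*(-5) = 5/3 ≈ 1.6667)
n(W) = 138 (n(W) = 6*(24 - 1) = 6*23 = 138)
B = -3541/3 (B = -1182 + 5/3 = -3541/3 ≈ -1180.3)
(B + n(11)) - 2045 = (-3541/3 + 138) - 2045 = -3127/3 - 2045 = -9262/3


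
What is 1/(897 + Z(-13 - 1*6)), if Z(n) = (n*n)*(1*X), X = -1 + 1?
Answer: 1/897 ≈ 0.0011148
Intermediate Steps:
X = 0
Z(n) = 0 (Z(n) = (n*n)*(1*0) = n²*0 = 0)
1/(897 + Z(-13 - 1*6)) = 1/(897 + 0) = 1/897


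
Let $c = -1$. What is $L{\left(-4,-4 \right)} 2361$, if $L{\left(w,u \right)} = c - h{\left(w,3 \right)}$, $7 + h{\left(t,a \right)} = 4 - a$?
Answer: $11805$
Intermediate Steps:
$h{\left(t,a \right)} = -3 - a$ ($h{\left(t,a \right)} = -7 - \left(-4 + a\right) = -3 - a$)
$L{\left(w,u \right)} = 5$ ($L{\left(w,u \right)} = -1 - \left(-3 - 3\right) = -1 - -6 = -1 + 6 = 5$)
$L{\left(-4,-4 \right)} 2361 = 5 \cdot 2361 = 11805$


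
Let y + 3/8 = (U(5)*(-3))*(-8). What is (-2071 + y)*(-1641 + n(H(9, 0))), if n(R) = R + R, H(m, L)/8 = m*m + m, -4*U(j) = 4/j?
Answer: 16692447/40 ≈ 4.1731e+5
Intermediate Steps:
U(j) = -1/j
y = -207/40 (y = -3/8 + (-1/5*(-3))*(-8) = -3/8 + (-1*1/5*(-3))*(-8) = -3/8 - 1/5*(-3)*(-8) = -3/8 + (3/5)*(-8) = -3/8 - 24/5 = -207/40 ≈ -5.1750)
H(m, L) = 8*m + 8*m**2 (H(m, L) = 8*(m*m + m) = 8*(m**2 + m) = 8*(m + m**2) = 8*m + 8*m**2)
n(R) = 2*R
(-2071 + y)*(-1641 + n(H(9, 0))) = (-2071 - 207/40)*(-1641 + 2*(8*9*(1 + 9))) = -83047*(-1641 + 2*(8*9*10))/40 = -83047*(-1641 + 2*720)/40 = -83047*(-1641 + 1440)/40 = -83047/40*(-201) = 16692447/40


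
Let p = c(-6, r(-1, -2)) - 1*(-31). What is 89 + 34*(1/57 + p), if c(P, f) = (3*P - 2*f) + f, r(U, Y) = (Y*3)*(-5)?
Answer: -27839/57 ≈ -488.40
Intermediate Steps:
r(U, Y) = -15*Y (r(U, Y) = (3*Y)*(-5) = -15*Y)
c(P, f) = -f + 3*P (c(P, f) = (-2*f + 3*P) + f = -f + 3*P)
p = -17 (p = (-(-15)*(-2) + 3*(-6)) - 1*(-31) = (-1*30 - 18) + 31 = (-30 - 18) + 31 = -48 + 31 = -17)
89 + 34*(1/57 + p) = 89 + 34*(1/57 - 17) = 89 + 34*(-968/57) = 89 - 32912/57 = -27839/57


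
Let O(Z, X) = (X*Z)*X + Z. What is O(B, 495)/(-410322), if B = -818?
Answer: 100215634/205161 ≈ 488.47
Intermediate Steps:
O(Z, X) = Z + Z*X² (O(Z, X) = Z*X² + Z = Z + Z*X²)
O(B, 495)/(-410322) = -818*(1 + 495²)/(-410322) = -818*(1 + 245025)*(-1/410322) = -818*245026*(-1/410322) = -200431268*(-1/410322) = 100215634/205161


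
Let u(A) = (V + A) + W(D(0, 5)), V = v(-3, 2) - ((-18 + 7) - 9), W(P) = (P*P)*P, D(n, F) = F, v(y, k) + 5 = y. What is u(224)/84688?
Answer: 361/84688 ≈ 0.0042627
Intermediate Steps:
v(y, k) = -5 + y
W(P) = P³ (W(P) = P²*P = P³)
V = 12 (V = (-5 - 3) - ((-18 + 7) - 9) = -8 - (-11 - 9) = -8 - 1*(-20) = -8 + 20 = 12)
u(A) = 137 + A (u(A) = (12 + A) + 5³ = (12 + A) + 125 = 137 + A)
u(224)/84688 = (137 + 224)/84688 = 361*(1/84688) = 361/84688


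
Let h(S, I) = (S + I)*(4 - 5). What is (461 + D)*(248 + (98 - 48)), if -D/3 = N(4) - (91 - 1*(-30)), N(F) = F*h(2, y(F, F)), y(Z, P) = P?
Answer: 267008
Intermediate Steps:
h(S, I) = -I - S (h(S, I) = (I + S)*(-1) = -I - S)
N(F) = F*(-2 - F) (N(F) = F*(-F - 1*2) = F*(-F - 2) = F*(-2 - F))
D = 435 (D = -3*(-1*4*(2 + 4) - (91 - 1*(-30))) = -3*(-1*4*6 - (91 + 30)) = -3*(-24 - 1*121) = -3*(-24 - 121) = -3*(-145) = 435)
(461 + D)*(248 + (98 - 48)) = (461 + 435)*(248 + (98 - 48)) = 896*(248 + 50) = 896*298 = 267008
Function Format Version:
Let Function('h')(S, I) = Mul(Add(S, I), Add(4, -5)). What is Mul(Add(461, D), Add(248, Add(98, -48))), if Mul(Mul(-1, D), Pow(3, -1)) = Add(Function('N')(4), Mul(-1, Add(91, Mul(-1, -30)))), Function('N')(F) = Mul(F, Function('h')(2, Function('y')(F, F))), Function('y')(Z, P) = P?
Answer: 267008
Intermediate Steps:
Function('h')(S, I) = Add(Mul(-1, I), Mul(-1, S)) (Function('h')(S, I) = Mul(Add(I, S), -1) = Add(Mul(-1, I), Mul(-1, S)))
Function('N')(F) = Mul(F, Add(-2, Mul(-1, F))) (Function('N')(F) = Mul(F, Add(Mul(-1, F), Mul(-1, 2))) = Mul(F, Add(Mul(-1, F), -2)) = Mul(F, Add(-2, Mul(-1, F))))
D = 435 (D = Mul(-3, Add(Mul(-1, 4, Add(2, 4)), Mul(-1, Add(91, Mul(-1, -30))))) = Mul(-3, Add(Mul(-1, 4, 6), Mul(-1, Add(91, 30)))) = Mul(-3, Add(-24, Mul(-1, 121))) = Mul(-3, Add(-24, -121)) = Mul(-3, -145) = 435)
Mul(Add(461, D), Add(248, Add(98, -48))) = Mul(Add(461, 435), Add(248, Add(98, -48))) = Mul(896, Add(248, 50)) = Mul(896, 298) = 267008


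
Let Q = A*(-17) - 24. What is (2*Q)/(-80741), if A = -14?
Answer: -428/80741 ≈ -0.0053009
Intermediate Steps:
Q = 214 (Q = -14*(-17) - 24 = 238 - 24 = 214)
(2*Q)/(-80741) = (2*214)/(-80741) = 428*(-1/80741) = -428/80741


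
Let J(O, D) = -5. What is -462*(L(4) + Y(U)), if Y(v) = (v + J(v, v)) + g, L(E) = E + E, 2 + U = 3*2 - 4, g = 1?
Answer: -1848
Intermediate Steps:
U = 0 (U = -2 + (3*2 - 4) = -2 + (6 - 4) = -2 + 2 = 0)
L(E) = 2*E
Y(v) = -4 + v (Y(v) = (v - 5) + 1 = (-5 + v) + 1 = -4 + v)
-462*(L(4) + Y(U)) = -462*(2*4 + (-4 + 0)) = -462*(8 - 4) = -462*4 = -1848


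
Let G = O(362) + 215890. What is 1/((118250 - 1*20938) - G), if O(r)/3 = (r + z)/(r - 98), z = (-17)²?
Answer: -88/10435515 ≈ -8.4327e-6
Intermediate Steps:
z = 289
O(r) = 3*(289 + r)/(-98 + r) (O(r) = 3*((r + 289)/(r - 98)) = 3*((289 + r)/(-98 + r)) = 3*(289 + r)/(-98 + r))
G = 18998971/88 (G = 3*(289 + 362)/(-98 + 362) + 215890 = 3*651/264 + 215890 = 3*(1/264)*651 + 215890 = 651/88 + 215890 = 18998971/88 ≈ 2.1590e+5)
1/((118250 - 1*20938) - G) = 1/((118250 - 1*20938) - 1*18998971/88) = 1/((118250 - 20938) - 18998971/88) = 1/(97312 - 18998971/88) = 1/(-10435515/88) = -88/10435515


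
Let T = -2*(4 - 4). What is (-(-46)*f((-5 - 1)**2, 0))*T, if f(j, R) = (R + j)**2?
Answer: 0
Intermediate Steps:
T = 0 (T = -2*0 = 0)
(-(-46)*f((-5 - 1)**2, 0))*T = -(-46)*(0 + (-5 - 1)**2)**2*0 = -(-46)*(0 + (-6)**2)**2*0 = -(-46)*(0 + 36)**2*0 = -(-46)*36**2*0 = -(-46)*1296*0 = -46*(-1296)*0 = 59616*0 = 0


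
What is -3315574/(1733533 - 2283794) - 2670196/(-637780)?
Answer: 895977876719/87736365145 ≈ 10.212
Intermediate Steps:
-3315574/(1733533 - 2283794) - 2670196/(-637780) = -3315574/(-550261) - 2670196*(-1/637780) = -3315574*(-1/550261) + 667549/159445 = 3315574/550261 + 667549/159445 = 895977876719/87736365145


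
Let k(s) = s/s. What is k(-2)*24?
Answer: 24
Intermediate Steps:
k(s) = 1
k(-2)*24 = 1*24 = 24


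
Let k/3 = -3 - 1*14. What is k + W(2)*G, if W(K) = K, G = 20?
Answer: -11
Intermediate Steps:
k = -51 (k = 3*(-3 - 1*14) = 3*(-3 - 14) = 3*(-17) = -51)
k + W(2)*G = -51 + 2*20 = -51 + 40 = -11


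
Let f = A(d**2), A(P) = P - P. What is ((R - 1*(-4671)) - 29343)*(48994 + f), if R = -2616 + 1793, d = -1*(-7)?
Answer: -1249102030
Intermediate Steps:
d = 7
A(P) = 0
R = -823
f = 0
((R - 1*(-4671)) - 29343)*(48994 + f) = ((-823 - 1*(-4671)) - 29343)*(48994 + 0) = ((-823 + 4671) - 29343)*48994 = (3848 - 29343)*48994 = -25495*48994 = -1249102030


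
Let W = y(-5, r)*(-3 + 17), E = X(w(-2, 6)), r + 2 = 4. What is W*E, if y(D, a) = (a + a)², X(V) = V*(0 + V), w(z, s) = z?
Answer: 896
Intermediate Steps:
r = 2 (r = -2 + 4 = 2)
X(V) = V² (X(V) = V*V = V²)
y(D, a) = 4*a² (y(D, a) = (2*a)² = 4*a²)
E = 4 (E = (-2)² = 4)
W = 224 (W = (4*2²)*(-3 + 17) = (4*4)*14 = 16*14 = 224)
W*E = 224*4 = 896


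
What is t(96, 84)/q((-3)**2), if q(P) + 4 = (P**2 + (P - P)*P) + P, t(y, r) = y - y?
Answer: 0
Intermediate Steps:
t(y, r) = 0
q(P) = -4 + P + P**2 (q(P) = -4 + ((P**2 + (P - P)*P) + P) = -4 + ((P**2 + 0*P) + P) = -4 + ((P**2 + 0) + P) = -4 + (P**2 + P) = -4 + (P + P**2) = -4 + P + P**2)
t(96, 84)/q((-3)**2) = 0/(-4 + (-3)**2 + ((-3)**2)**2) = 0/(-4 + 9 + 9**2) = 0/(-4 + 9 + 81) = 0/86 = 0*(1/86) = 0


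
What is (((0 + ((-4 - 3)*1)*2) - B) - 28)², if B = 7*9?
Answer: 11025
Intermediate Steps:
B = 63
(((0 + ((-4 - 3)*1)*2) - B) - 28)² = (((0 + ((-4 - 3)*1)*2) - 1*63) - 28)² = (((0 - 7*1*2) - 63) - 28)² = (((0 - 7*2) - 63) - 28)² = (((0 - 14) - 63) - 28)² = ((-14 - 63) - 28)² = (-77 - 28)² = (-105)² = 11025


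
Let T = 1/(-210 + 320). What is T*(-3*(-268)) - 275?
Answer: -14723/55 ≈ -267.69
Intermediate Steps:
T = 1/110 ≈ 0.0090909
T*(-3*(-268)) - 275 = (-3*(-268))/110 - 275 = (1/110)*804 - 275 = 402/55 - 275 = -14723/55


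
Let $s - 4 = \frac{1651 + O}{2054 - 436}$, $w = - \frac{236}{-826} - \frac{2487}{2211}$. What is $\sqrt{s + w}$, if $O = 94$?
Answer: $\frac{3 \sqrt{32820674583158}}{8347262} \approx 2.059$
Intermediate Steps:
$w = - \frac{4329}{5159}$ ($w = \left(-236\right) \left(- \frac{1}{826}\right) - \frac{829}{737} = \frac{2}{7} - \frac{829}{737} = - \frac{4329}{5159} \approx -0.83912$)
$s = \frac{8217}{1618}$ ($s = 4 + \frac{1651 + 94}{2054 - 436} = 4 + \frac{1745}{1618} = \frac{8217}{1618} \approx 5.0785$)
$\sqrt{s + w} = \sqrt{\frac{8217}{1618} - \frac{4329}{5159}} = \sqrt{\frac{35387181}{8347262}} = \frac{3 \sqrt{32820674583158}}{8347262}$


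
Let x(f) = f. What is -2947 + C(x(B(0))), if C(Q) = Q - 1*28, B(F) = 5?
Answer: -2970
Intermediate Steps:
C(Q) = -28 + Q (C(Q) = Q - 28 = -28 + Q)
-2947 + C(x(B(0))) = -2947 + (-28 + 5) = -2947 - 23 = -2970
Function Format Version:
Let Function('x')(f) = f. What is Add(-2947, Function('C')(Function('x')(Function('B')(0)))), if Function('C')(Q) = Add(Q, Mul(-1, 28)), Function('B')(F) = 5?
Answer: -2970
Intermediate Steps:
Function('C')(Q) = Add(-28, Q) (Function('C')(Q) = Add(Q, -28) = Add(-28, Q))
Add(-2947, Function('C')(Function('x')(Function('B')(0)))) = Add(-2947, Add(-28, 5)) = Add(-2947, -23) = -2970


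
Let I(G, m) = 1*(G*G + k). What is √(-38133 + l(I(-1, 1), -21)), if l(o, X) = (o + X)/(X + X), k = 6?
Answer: I*√343194/3 ≈ 195.28*I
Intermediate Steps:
I(G, m) = 6 + G² (I(G, m) = 1*(G*G + 6) = 1*(G² + 6) = 1*(6 + G²) = 6 + G²)
l(o, X) = (X + o)/(2*X) (l(o, X) = (X + o)/((2*X)) = (X + o)*(1/(2*X)) = (X + o)/(2*X))
√(-38133 + l(I(-1, 1), -21)) = √(-38133 + (½)*(-21 + (6 + (-1)²))/(-21)) = √(-38133 + (½)*(-1/21)*(-21 + (6 + 1))) = √(-38133 + (½)*(-1/21)*(-21 + 7)) = √(-38133 + (½)*(-1/21)*(-14)) = √(-38133 + ⅓) = √(-114398/3) = I*√343194/3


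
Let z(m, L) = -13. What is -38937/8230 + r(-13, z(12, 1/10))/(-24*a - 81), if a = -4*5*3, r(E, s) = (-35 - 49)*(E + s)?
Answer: -11647021/3728190 ≈ -3.1240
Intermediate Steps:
r(E, s) = -84*E - 84*s (r(E, s) = -84*(E + s) = -84*E - 84*s)
a = -60 (a = -20*3 = -60)
-38937/8230 + r(-13, z(12, 1/10))/(-24*a - 81) = -38937/8230 + (-84*(-13) - 84*(-13))/(-24*(-60) - 81) = -38937*1/8230 + (1092 + 1092)/(1440 - 81) = -38937/8230 + 2184/1359 = -38937/8230 + 2184*(1/1359) = -38937/8230 + 728/453 = -11647021/3728190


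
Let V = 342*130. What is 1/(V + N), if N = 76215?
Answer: 1/120675 ≈ 8.2867e-6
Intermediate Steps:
V = 44460
1/(V + N) = 1/(44460 + 76215) = 1/120675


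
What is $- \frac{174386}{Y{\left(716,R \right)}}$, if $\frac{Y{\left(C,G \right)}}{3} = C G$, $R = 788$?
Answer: $- \frac{87193}{846312} \approx -0.10303$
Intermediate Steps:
$Y{\left(C,G \right)} = 3 C G$
$- \frac{174386}{Y{\left(716,R \right)}} = - \frac{174386}{3 \cdot 716 \cdot 788} = - \frac{174386}{1692624} = \left(-174386\right) \frac{1}{1692624} = - \frac{87193}{846312}$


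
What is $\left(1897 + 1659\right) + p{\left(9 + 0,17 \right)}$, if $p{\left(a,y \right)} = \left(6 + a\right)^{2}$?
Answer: $3781$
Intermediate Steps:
$\left(1897 + 1659\right) + p{\left(9 + 0,17 \right)} = \left(1897 + 1659\right) + \left(6 + \left(9 + 0\right)\right)^{2} = 3556 + \left(6 + 9\right)^{2} = 3556 + 15^{2} = 3556 + 225 = 3781$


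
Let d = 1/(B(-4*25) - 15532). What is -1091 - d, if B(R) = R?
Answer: -17054511/15632 ≈ -1091.0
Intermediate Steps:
d = -1/15632 (d = 1/(-4*25 - 15532) = 1/(-100 - 15532) = 1/(-15632) = -1/15632 ≈ -6.3971e-5)
-1091 - d = -1091 - 1*(-1/15632) = -1091 + 1/15632 = -17054511/15632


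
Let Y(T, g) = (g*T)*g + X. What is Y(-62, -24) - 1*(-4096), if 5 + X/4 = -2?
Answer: -31644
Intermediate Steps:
X = -28 (X = -20 + 4*(-2) = -20 - 8 = -28)
Y(T, g) = -28 + T*g² (Y(T, g) = (g*T)*g - 28 = (T*g)*g - 28 = T*g² - 28 = -28 + T*g²)
Y(-62, -24) - 1*(-4096) = (-28 - 62*(-24)²) - 1*(-4096) = (-28 - 62*576) + 4096 = (-28 - 35712) + 4096 = -35740 + 4096 = -31644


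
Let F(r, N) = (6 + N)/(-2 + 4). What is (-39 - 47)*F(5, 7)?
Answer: -559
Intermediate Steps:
F(r, N) = 3 + N/2 (F(r, N) = (6 + N)/2 = (6 + N)*(½) = 3 + N/2)
(-39 - 47)*F(5, 7) = (-39 - 47)*(3 + (½)*7) = -86*(3 + 7/2) = -86*13/2 = -559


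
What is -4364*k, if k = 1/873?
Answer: -4364/873 ≈ -4.9989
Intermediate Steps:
k = 1/873 ≈ 0.0011455
-4364*k = -4364*1/873 = -4364/873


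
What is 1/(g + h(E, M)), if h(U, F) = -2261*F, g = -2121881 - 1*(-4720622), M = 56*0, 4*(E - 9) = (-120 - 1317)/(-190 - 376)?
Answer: 1/2598741 ≈ 3.8480e-7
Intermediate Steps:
E = 21813/2264 (E = 9 + ((-120 - 1317)/(-190 - 376))/4 = 9 + (-1437/(-566))/4 = 9 + (-1437*(-1/566))/4 = 9 + (1/4)*(1437/566) = 9 + 1437/2264 = 21813/2264 ≈ 9.6347)
M = 0
g = 2598741 (g = -2121881 + 4720622 = 2598741)
1/(g + h(E, M)) = 1/(2598741 - 2261*0) = 1/(2598741 + 0) = 1/2598741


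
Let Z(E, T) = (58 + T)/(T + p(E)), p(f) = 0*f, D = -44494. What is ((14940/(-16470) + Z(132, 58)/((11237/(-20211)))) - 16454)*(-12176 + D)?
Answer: 639328102027780/685457 ≈ 9.3270e+8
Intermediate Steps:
p(f) = 0
Z(E, T) = (58 + T)/T (Z(E, T) = (58 + T)/(T + 0) = (58 + T)/T)
((14940/(-16470) + Z(132, 58)/((11237/(-20211)))) - 16454)*(-12176 + D) = ((14940/(-16470) + ((58 + 58)/58)/((11237/(-20211)))) - 16454)*(-12176 - 44494) = ((14940*(-1/16470) + ((1/58)*116)/((11237*(-1/20211)))) - 16454)*(-56670) = ((-166/183 + 2/(-11237/20211)) - 16454)*(-56670) = ((-166/183 + 2*(-20211/11237)) - 16454)*(-56670) = ((-166/183 - 40422/11237) - 16454)*(-56670) = (-9262568/2056371 - 16454)*(-56670) = -33844791002/2056371*(-56670) = 639328102027780/685457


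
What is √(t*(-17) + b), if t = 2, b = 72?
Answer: √38 ≈ 6.1644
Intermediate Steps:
√(t*(-17) + b) = √(2*(-17) + 72) = √(-34 + 72) = √38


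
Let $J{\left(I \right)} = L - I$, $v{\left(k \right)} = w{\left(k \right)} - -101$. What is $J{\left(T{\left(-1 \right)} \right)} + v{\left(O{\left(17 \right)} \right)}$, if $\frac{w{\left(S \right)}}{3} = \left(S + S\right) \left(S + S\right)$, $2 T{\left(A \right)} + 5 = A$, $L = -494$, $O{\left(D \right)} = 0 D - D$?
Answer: $3078$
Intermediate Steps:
$O{\left(D \right)} = - D$ ($O{\left(D \right)} = 0 - D = - D$)
$T{\left(A \right)} = - \frac{5}{2} + \frac{A}{2}$
$w{\left(S \right)} = 12 S^{2}$ ($w{\left(S \right)} = 3 \left(S + S\right) \left(S + S\right) = 3 \cdot 2 S 2 S = 3 \cdot 4 S^{2} = 12 S^{2}$)
$v{\left(k \right)} = 101 + 12 k^{2}$ ($v{\left(k \right)} = 12 k^{2} - -101 = 12 k^{2} + 101 = 101 + 12 k^{2}$)
$J{\left(I \right)} = -494 - I$
$J{\left(T{\left(-1 \right)} \right)} + v{\left(O{\left(17 \right)} \right)} = \left(-494 - \left(- \frac{5}{2} + \frac{1}{2} \left(-1\right)\right)\right) + \left(101 + 12 \left(\left(-1\right) 17\right)^{2}\right) = \left(-494 - \left(- \frac{5}{2} - \frac{1}{2}\right)\right) + \left(101 + 12 \left(-17\right)^{2}\right) = \left(-494 - -3\right) + \left(101 + 12 \cdot 289\right) = \left(-494 + 3\right) + \left(101 + 3468\right) = -491 + 3569 = 3078$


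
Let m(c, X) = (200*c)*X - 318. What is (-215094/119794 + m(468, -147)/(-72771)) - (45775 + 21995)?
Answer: -98192382838027/1452921529 ≈ -67583.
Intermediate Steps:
m(c, X) = -318 + 200*X*c (m(c, X) = 200*X*c - 318 = -318 + 200*X*c)
(-215094/119794 + m(468, -147)/(-72771)) - (45775 + 21995) = (-215094/119794 + (-318 + 200*(-147)*468)/(-72771)) - (45775 + 21995) = (-215094*1/119794 + (-318 - 13759200)*(-1/72771)) - 1*67770 = (-107547/59897 - 13759518*(-1/72771)) - 67770 = (-107547/59897 + 4586506/24257) - 67770 = 272109182303/1452921529 - 67770 = -98192382838027/1452921529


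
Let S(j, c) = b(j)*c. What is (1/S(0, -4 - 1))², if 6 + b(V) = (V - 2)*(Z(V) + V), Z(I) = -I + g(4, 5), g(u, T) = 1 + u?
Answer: 1/6400 ≈ 0.00015625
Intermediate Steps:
Z(I) = 5 - I (Z(I) = -I + (1 + 4) = -I + 5 = 5 - I)
b(V) = -16 + 5*V (b(V) = -6 + (V - 2)*((5 - V) + V) = -6 + (-2 + V)*5 = -6 + (-10 + 5*V) = -16 + 5*V)
S(j, c) = c*(-16 + 5*j) (S(j, c) = (-16 + 5*j)*c = c*(-16 + 5*j))
(1/S(0, -4 - 1))² = (1/((-4 - 1)*(-16 + 5*0)))² = (1/(-5*(-16 + 0)))² = (1/(-5*(-16)))² = (1/80)² = 1/6400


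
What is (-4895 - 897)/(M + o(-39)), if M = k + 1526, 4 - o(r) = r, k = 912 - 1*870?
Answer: -5792/1611 ≈ -3.5953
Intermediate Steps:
k = 42 (k = 912 - 870 = 42)
o(r) = 4 - r
M = 1568 (M = 42 + 1526 = 1568)
(-4895 - 897)/(M + o(-39)) = (-4895 - 897)/(1568 + (4 - 1*(-39))) = -5792/(1568 + (4 + 39)) = -5792/(1568 + 43) = -5792/1611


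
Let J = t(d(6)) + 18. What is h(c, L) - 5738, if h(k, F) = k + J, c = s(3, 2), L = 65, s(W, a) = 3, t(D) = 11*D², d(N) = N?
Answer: -5321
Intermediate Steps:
c = 3
J = 414 (J = 11*6² + 18 = 11*36 + 18 = 396 + 18 = 414)
h(k, F) = 414 + k (h(k, F) = k + 414 = 414 + k)
h(c, L) - 5738 = (414 + 3) - 5738 = 417 - 5738 = -5321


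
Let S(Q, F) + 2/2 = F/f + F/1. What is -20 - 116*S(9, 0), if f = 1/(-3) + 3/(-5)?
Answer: 96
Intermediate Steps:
f = -14/15 (f = 1*(-⅓) + 3*(-⅕) = -⅓ - ⅗ = -14/15 ≈ -0.93333)
S(Q, F) = -1 - F/14 (S(Q, F) = -1 + (F/(-14/15) + F/1) = -1 + (F*(-15/14) + F*1) = -1 + (-15*F/14 + F) = -1 - F/14)
-20 - 116*S(9, 0) = -20 - 116*(-1 - 1/14*0) = -20 - 116*(-1 + 0) = -20 - 116*(-1) = -20 + 116 = 96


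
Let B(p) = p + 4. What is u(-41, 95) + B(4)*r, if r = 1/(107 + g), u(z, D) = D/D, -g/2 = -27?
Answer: 169/161 ≈ 1.0497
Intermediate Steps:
g = 54 (g = -2*(-27) = 54)
u(z, D) = 1
B(p) = 4 + p
r = 1/161 (r = 1/(107 + 54) = 1/161 ≈ 0.0062112)
u(-41, 95) + B(4)*r = 1 + (4 + 4)*(1/161) = 1 + 8*(1/161) = 1 + 8/161 = 169/161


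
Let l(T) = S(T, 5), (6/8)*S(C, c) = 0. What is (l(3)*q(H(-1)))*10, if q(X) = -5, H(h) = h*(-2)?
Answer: 0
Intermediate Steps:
H(h) = -2*h
S(C, c) = 0 (S(C, c) = (4/3)*0 = 0)
l(T) = 0
(l(3)*q(H(-1)))*10 = (0*(-5))*10 = 0*10 = 0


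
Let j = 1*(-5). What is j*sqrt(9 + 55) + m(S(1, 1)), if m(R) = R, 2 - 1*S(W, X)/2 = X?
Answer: -38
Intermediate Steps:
S(W, X) = 4 - 2*X
j = -5
j*sqrt(9 + 55) + m(S(1, 1)) = -5*sqrt(9 + 55) + (4 - 2*1) = -5*sqrt(64) + (4 - 2) = -5*8 + 2 = -40 + 2 = -38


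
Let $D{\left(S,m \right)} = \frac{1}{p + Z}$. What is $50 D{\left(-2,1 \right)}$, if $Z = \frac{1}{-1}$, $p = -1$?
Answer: $-25$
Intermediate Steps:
$Z = -1$
$D{\left(S,m \right)} = - \frac{1}{2}$ ($D{\left(S,m \right)} = \frac{1}{-1 - 1} = \frac{1}{-2} = - \frac{1}{2}$)
$50 D{\left(-2,1 \right)} = 50 \left(- \frac{1}{2}\right) = -25$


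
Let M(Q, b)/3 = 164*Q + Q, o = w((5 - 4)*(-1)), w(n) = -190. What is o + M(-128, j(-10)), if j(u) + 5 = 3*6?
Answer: -63550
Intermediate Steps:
o = -190
j(u) = 13 (j(u) = -5 + 3*6 = -5 + 18 = 13)
M(Q, b) = 495*Q (M(Q, b) = 3*(164*Q + Q) = 3*(165*Q) = 495*Q)
o + M(-128, j(-10)) = -190 + 495*(-128) = -190 - 63360 = -63550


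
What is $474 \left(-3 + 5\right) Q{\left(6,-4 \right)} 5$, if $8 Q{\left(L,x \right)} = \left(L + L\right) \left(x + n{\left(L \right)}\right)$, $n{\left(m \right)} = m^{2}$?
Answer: $227520$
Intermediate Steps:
$Q{\left(L,x \right)} = \frac{L \left(x + L^{2}\right)}{4}$ ($Q{\left(L,x \right)} = \frac{\left(L + L\right) \left(x + L^{2}\right)}{8} = \frac{2 L \left(x + L^{2}\right)}{8} = \frac{L \left(x + L^{2}\right)}{4}$)
$474 \left(-3 + 5\right) Q{\left(6,-4 \right)} 5 = 474 \left(-3 + 5\right) \frac{1}{4} \cdot 6 \left(-4 + 6^{2}\right) 5 = 474 \cdot 2 \cdot \frac{1}{4} \cdot 6 \left(-4 + 36\right) 5 = 474 \cdot 2 \cdot \frac{1}{4} \cdot 6 \cdot 32 \cdot 5 = 474 \cdot 2 \cdot 48 \cdot 5 = 474 \cdot 96 \cdot 5 = 474 \cdot 480 = 227520$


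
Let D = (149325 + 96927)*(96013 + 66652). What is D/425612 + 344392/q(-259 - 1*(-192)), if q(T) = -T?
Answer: 707592083441/7129001 ≈ 99255.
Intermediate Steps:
D = 40056581580 (D = 246252*162665 = 40056581580)
D/425612 + 344392/q(-259 - 1*(-192)) = 40056581580/425612 + 344392/((-(-259 - 1*(-192)))) = 40056581580*(1/425612) + 344392/((-(-259 + 192))) = 10014145395/106403 + 344392/((-1*(-67))) = 10014145395/106403 + 344392/67 = 707592083441/7129001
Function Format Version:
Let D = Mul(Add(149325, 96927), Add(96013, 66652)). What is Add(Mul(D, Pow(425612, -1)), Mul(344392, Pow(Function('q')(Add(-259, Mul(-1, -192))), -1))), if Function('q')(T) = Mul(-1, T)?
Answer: Rational(707592083441, 7129001) ≈ 99255.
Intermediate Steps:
D = 40056581580 (D = Mul(246252, 162665) = 40056581580)
Add(Mul(D, Pow(425612, -1)), Mul(344392, Pow(Function('q')(Add(-259, Mul(-1, -192))), -1))) = Add(Mul(40056581580, Pow(425612, -1)), Mul(344392, Pow(Mul(-1, Add(-259, Mul(-1, -192))), -1))) = Add(Mul(40056581580, Rational(1, 425612)), Mul(344392, Pow(Mul(-1, Add(-259, 192)), -1))) = Add(Rational(10014145395, 106403), Mul(344392, Pow(Mul(-1, -67), -1))) = Add(Rational(10014145395, 106403), Mul(344392, Pow(67, -1))) = Add(Rational(10014145395, 106403), Mul(344392, Rational(1, 67))) = Add(Rational(10014145395, 106403), Rational(344392, 67)) = Rational(707592083441, 7129001)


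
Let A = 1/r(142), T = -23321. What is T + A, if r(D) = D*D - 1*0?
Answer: -470244643/20164 ≈ -23321.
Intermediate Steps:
r(D) = D² (r(D) = D² + 0 = D²)
A = 1/20164 (A = 1/(142²) = 1/20164 ≈ 4.9593e-5)
T + A = -23321 + 1/20164 = -470244643/20164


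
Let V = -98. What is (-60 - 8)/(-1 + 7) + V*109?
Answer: -32080/3 ≈ -10693.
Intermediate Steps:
(-60 - 8)/(-1 + 7) + V*109 = (-60 - 8)/(-1 + 7) - 98*109 = -68/6 - 10682 = -68*1/6 - 10682 = -34/3 - 10682 = -32080/3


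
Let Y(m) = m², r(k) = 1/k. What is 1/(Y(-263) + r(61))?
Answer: 61/4219310 ≈ 1.4457e-5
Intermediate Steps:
1/(Y(-263) + r(61)) = 1/((-263)² + 1/61) = 1/(69169 + 1/61) = 1/(4219310/61) = 61/4219310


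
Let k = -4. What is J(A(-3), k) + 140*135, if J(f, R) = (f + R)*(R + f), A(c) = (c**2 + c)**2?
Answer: 19924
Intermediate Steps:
A(c) = (c + c**2)**2
J(f, R) = (R + f)**2 (J(f, R) = (R + f)*(R + f) = (R + f)**2)
J(A(-3), k) + 140*135 = (-4 + (-3)**2*(1 - 3)**2)**2 + 140*135 = (-4 + 9*(-2)**2)**2 + 18900 = (-4 + 9*4)**2 + 18900 = (-4 + 36)**2 + 18900 = 32**2 + 18900 = 1024 + 18900 = 19924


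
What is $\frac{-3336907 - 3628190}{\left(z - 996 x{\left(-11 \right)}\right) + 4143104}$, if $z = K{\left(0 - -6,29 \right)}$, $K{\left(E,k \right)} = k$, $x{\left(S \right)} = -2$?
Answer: $- \frac{6965097}{4145125} \approx -1.6803$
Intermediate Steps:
$z = 29$
$\frac{-3336907 - 3628190}{\left(z - 996 x{\left(-11 \right)}\right) + 4143104} = \frac{-3336907 - 3628190}{\left(29 - -1992\right) + 4143104} = - \frac{6965097}{\left(29 + 1992\right) + 4143104} = - \frac{6965097}{2021 + 4143104} = - \frac{6965097}{4145125}$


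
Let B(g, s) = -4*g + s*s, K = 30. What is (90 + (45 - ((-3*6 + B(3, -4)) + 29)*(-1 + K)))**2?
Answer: 90000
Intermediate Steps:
B(g, s) = s**2 - 4*g (B(g, s) = -4*g + s**2 = s**2 - 4*g)
(90 + (45 - ((-3*6 + B(3, -4)) + 29)*(-1 + K)))**2 = (90 + (45 - ((-3*6 + ((-4)**2 - 4*3)) + 29)*(-1 + 30)))**2 = (90 + (45 - ((-18 + (16 - 12)) + 29)*29))**2 = (90 + (45 - ((-18 + 4) + 29)*29))**2 = (90 + (45 - (-14 + 29)*29))**2 = (90 + (45 - 15*29))**2 = (90 + (45 - 1*435))**2 = (90 + (45 - 435))**2 = (90 - 390)**2 = (-300)**2 = 90000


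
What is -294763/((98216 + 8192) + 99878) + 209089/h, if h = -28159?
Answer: -51432364771/5808807474 ≈ -8.8542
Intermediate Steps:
-294763/((98216 + 8192) + 99878) + 209089/h = -294763/((98216 + 8192) + 99878) + 209089/(-28159) = -294763/(106408 + 99878) + 209089*(-1/28159) = -294763/206286 - 209089/28159 = -51432364771/5808807474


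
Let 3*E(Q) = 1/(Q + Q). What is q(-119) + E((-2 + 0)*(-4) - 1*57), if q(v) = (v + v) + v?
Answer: -104959/294 ≈ -357.00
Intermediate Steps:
E(Q) = 1/(6*Q) (E(Q) = 1/(3*(Q + Q)) = 1/(3*((2*Q))) = (1/(2*Q))/3 = 1/(6*Q))
q(v) = 3*v (q(v) = 2*v + v = 3*v)
q(-119) + E((-2 + 0)*(-4) - 1*57) = 3*(-119) + 1/(6*((-2 + 0)*(-4) - 1*57)) = -357 + 1/(6*(-2*(-4) - 57)) = -357 + 1/(6*(8 - 57)) = -357 + (⅙)/(-49) = -357 + (⅙)*(-1/49) = -357 - 1/294 = -104959/294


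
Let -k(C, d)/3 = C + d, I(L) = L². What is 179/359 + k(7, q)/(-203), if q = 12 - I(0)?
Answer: 56800/72877 ≈ 0.77940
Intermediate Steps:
q = 12 (q = 12 - 1*0² = 12 - 1*0 = 12 + 0 = 12)
k(C, d) = -3*C - 3*d (k(C, d) = -3*(C + d) = -3*C - 3*d)
179/359 + k(7, q)/(-203) = 179/359 + (-3*7 - 3*12)/(-203) = 179*(1/359) + (-21 - 36)*(-1/203) = 179/359 - 57*(-1/203) = 179/359 + 57/203 = 56800/72877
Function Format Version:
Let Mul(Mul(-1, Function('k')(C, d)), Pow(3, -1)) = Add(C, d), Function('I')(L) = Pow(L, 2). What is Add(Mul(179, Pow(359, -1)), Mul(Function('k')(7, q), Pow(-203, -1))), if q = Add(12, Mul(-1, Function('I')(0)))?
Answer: Rational(56800, 72877) ≈ 0.77940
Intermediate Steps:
q = 12 (q = Add(12, Mul(-1, Pow(0, 2))) = Add(12, Mul(-1, 0)) = Add(12, 0) = 12)
Function('k')(C, d) = Add(Mul(-3, C), Mul(-3, d)) (Function('k')(C, d) = Mul(-3, Add(C, d)) = Add(Mul(-3, C), Mul(-3, d)))
Add(Mul(179, Pow(359, -1)), Mul(Function('k')(7, q), Pow(-203, -1))) = Add(Mul(179, Pow(359, -1)), Mul(Add(Mul(-3, 7), Mul(-3, 12)), Pow(-203, -1))) = Add(Mul(179, Rational(1, 359)), Mul(Add(-21, -36), Rational(-1, 203))) = Add(Rational(179, 359), Mul(-57, Rational(-1, 203))) = Add(Rational(179, 359), Rational(57, 203)) = Rational(56800, 72877)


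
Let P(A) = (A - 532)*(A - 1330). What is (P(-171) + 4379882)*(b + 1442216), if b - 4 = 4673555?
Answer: 33239756965875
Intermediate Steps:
b = 4673559 (b = 4 + 4673555 = 4673559)
P(A) = (-1330 + A)*(-532 + A) (P(A) = (-532 + A)*(-1330 + A) = (-1330 + A)*(-532 + A))
(P(-171) + 4379882)*(b + 1442216) = ((707560 + (-171)**2 - 1862*(-171)) + 4379882)*(4673559 + 1442216) = ((707560 + 29241 + 318402) + 4379882)*6115775 = (1055203 + 4379882)*6115775 = 5435085*6115775 = 33239756965875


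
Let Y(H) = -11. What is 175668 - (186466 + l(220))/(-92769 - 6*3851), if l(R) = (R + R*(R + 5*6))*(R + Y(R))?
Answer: 20367256946/115875 ≈ 1.7577e+5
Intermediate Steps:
l(R) = (-11 + R)*(R + R*(30 + R)) (l(R) = (R + R*(R + 5*6))*(R - 11) = (R + R*(R + 30))*(-11 + R) = (R + R*(30 + R))*(-11 + R) = (-11 + R)*(R + R*(30 + R)))
175668 - (186466 + l(220))/(-92769 - 6*3851) = 175668 - (186466 + 220*(-341 + 220² + 20*220))/(-92769 - 6*3851) = 175668 - (186466 + 220*(-341 + 48400 + 4400))/(-92769 - 23106) = 175668 - (186466 + 220*52459)/(-115875) = 175668 - (186466 + 11540980)*(-1)/115875 = 175668 - 11727446*(-1)/115875 = 175668 - 1*(-11727446/115875) = 175668 + 11727446/115875 = 20367256946/115875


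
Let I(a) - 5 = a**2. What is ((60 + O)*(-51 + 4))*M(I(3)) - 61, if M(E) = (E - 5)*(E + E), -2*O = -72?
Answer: -1137085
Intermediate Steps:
O = 36 (O = -1/2*(-72) = 36)
I(a) = 5 + a**2
M(E) = 2*E*(-5 + E) (M(E) = (-5 + E)*(2*E) = 2*E*(-5 + E))
((60 + O)*(-51 + 4))*M(I(3)) - 61 = ((60 + 36)*(-51 + 4))*(2*(5 + 3**2)*(-5 + (5 + 3**2))) - 61 = (96*(-47))*(2*(5 + 9)*(-5 + (5 + 9))) - 61 = -9024*14*(-5 + 14) - 61 = -9024*14*9 - 61 = -4512*252 - 61 = -1137024 - 61 = -1137085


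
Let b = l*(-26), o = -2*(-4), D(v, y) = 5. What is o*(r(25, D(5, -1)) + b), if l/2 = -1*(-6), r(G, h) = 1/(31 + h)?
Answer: -22462/9 ≈ -2495.8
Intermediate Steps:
o = 8
l = 12 (l = 2*(-1*(-6)) = 2*6 = 12)
b = -312 (b = 12*(-26) = -312)
o*(r(25, D(5, -1)) + b) = 8*(1/(31 + 5) - 312) = 8*(1/36 - 312) = 8*(-11231/36) = -22462/9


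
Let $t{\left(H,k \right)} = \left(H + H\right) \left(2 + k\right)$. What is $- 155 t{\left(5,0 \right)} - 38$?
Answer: $-3138$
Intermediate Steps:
$t{\left(H,k \right)} = 2 H \left(2 + k\right)$
$- 155 t{\left(5,0 \right)} - 38 = - 155 \cdot 2 \cdot 5 \left(2 + 0\right) - 38 = - 155 \cdot 2 \cdot 5 \cdot 2 - 38 = \left(-155\right) 20 - 38 = -3100 - 38 = -3138$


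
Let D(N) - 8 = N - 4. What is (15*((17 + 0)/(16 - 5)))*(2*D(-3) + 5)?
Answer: 1785/11 ≈ 162.27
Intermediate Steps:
D(N) = 4 + N (D(N) = 8 + (N - 4) = 8 + (-4 + N) = 4 + N)
(15*((17 + 0)/(16 - 5)))*(2*D(-3) + 5) = (15*((17 + 0)/(16 - 5)))*(2*(4 - 3) + 5) = (15*(17/11))*(2*1 + 5) = (15*(17*(1/11)))*(2 + 5) = (15*(17/11))*7 = (255/11)*7 = 1785/11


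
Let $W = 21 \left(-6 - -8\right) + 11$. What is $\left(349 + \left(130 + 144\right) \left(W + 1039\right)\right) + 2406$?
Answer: $301963$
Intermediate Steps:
$W = 53$ ($W = 21 \left(-6 + 8\right) + 11 = 21 \cdot 2 + 11 = 42 + 11 = 53$)
$\left(349 + \left(130 + 144\right) \left(W + 1039\right)\right) + 2406 = \left(349 + \left(130 + 144\right) \left(53 + 1039\right)\right) + 2406 = \left(349 + 274 \cdot 1092\right) + 2406 = \left(349 + 299208\right) + 2406 = 299557 + 2406 = 301963$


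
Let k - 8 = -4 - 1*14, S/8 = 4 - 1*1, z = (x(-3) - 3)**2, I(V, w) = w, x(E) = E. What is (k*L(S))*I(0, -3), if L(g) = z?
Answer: 1080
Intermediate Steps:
z = 36 (z = (-3 - 3)**2 = (-6)**2 = 36)
S = 24 (S = 8*(4 - 1*1) = 8*(4 - 1) = 8*3 = 24)
k = -10 (k = 8 + (-4 - 1*14) = 8 + (-4 - 14) = 8 - 18 = -10)
L(g) = 36
(k*L(S))*I(0, -3) = -10*36*(-3) = -360*(-3) = 1080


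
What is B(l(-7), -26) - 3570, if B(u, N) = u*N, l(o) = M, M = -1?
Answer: -3544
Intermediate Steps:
l(o) = -1
B(u, N) = N*u
B(l(-7), -26) - 3570 = -26*(-1) - 3570 = 26 - 3570 = -3544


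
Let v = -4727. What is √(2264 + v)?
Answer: I*√2463 ≈ 49.629*I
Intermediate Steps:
√(2264 + v) = √(2264 - 4727) = √(-2463) = I*√2463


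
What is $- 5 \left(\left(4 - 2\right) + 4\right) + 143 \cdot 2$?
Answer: $256$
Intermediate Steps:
$- 5 \left(\left(4 - 2\right) + 4\right) + 143 \cdot 2 = - 5 \left(2 + 4\right) + 286 = \left(-5\right) 6 + 286 = -30 + 286 = 256$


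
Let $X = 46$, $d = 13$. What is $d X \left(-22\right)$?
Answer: $-13156$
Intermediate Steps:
$d X \left(-22\right) = 13 \cdot 46 \left(-22\right) = 598 \left(-22\right) = -13156$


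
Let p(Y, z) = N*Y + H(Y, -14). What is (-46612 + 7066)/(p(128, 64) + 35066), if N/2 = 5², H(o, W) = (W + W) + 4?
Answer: -6591/6907 ≈ -0.95425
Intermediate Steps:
H(o, W) = 4 + 2*W (H(o, W) = 2*W + 4 = 4 + 2*W)
N = 50 (N = 2*5² = 2*25 = 50)
p(Y, z) = -24 + 50*Y (p(Y, z) = 50*Y + (4 + 2*(-14)) = 50*Y + (4 - 28) = 50*Y - 24 = -24 + 50*Y)
(-46612 + 7066)/(p(128, 64) + 35066) = (-46612 + 7066)/((-24 + 50*128) + 35066) = -39546/((-24 + 6400) + 35066) = -39546/(6376 + 35066) = -39546/41442 = -39546*1/41442 = -6591/6907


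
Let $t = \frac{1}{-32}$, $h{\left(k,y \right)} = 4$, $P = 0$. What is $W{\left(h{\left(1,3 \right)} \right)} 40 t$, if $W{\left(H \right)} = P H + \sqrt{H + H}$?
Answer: $- \frac{5 \sqrt{2}}{2} \approx -3.5355$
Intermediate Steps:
$W{\left(H \right)} = \sqrt{2} \sqrt{H}$ ($W{\left(H \right)} = 0 H + \sqrt{H + H} = 0 + \sqrt{2 H} = 0 + \sqrt{2} \sqrt{H} = \sqrt{2} \sqrt{H}$)
$t = - \frac{1}{32} \approx -0.03125$
$W{\left(h{\left(1,3 \right)} \right)} 40 t = \sqrt{2} \sqrt{4} \cdot 40 \left(- \frac{1}{32}\right) = \sqrt{2} \cdot 2 \cdot 40 \left(- \frac{1}{32}\right) = 2 \sqrt{2} \cdot 40 \left(- \frac{1}{32}\right) = 80 \sqrt{2} \left(- \frac{1}{32}\right) = - \frac{5 \sqrt{2}}{2}$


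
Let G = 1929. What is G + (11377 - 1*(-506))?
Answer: 13812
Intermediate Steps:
G + (11377 - 1*(-506)) = 1929 + (11377 - 1*(-506)) = 1929 + (11377 + 506) = 1929 + 11883 = 13812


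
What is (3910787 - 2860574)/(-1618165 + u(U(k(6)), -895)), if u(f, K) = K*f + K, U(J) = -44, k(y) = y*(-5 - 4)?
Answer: -350071/526560 ≈ -0.66483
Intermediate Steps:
k(y) = -9*y (k(y) = y*(-9) = -9*y)
u(f, K) = K + K*f
(3910787 - 2860574)/(-1618165 + u(U(k(6)), -895)) = (3910787 - 2860574)/(-1618165 - 895*(1 - 44)) = 1050213/(-1618165 - 895*(-43)) = 1050213/(-1618165 + 38485) = 1050213/(-1579680) = 1050213*(-1/1579680) = -350071/526560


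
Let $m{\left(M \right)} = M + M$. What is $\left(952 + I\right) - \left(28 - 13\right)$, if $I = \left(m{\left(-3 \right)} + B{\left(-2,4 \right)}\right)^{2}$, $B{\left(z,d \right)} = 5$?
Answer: $938$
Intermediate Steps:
$m{\left(M \right)} = 2 M$
$I = 1$ ($I = \left(2 \left(-3\right) + 5\right)^{2} = \left(-6 + 5\right)^{2} = \left(-1\right)^{2} = 1$)
$\left(952 + I\right) - \left(28 - 13\right) = \left(952 + 1\right) - \left(28 - 13\right) = 953 - 15 = 938$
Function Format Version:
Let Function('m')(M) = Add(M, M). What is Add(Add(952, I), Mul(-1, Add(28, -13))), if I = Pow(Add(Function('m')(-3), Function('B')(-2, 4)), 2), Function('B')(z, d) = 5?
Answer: 938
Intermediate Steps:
Function('m')(M) = Mul(2, M)
I = 1 (I = Pow(Add(Mul(2, -3), 5), 2) = Pow(Add(-6, 5), 2) = Pow(-1, 2) = 1)
Add(Add(952, I), Mul(-1, Add(28, -13))) = Add(Add(952, 1), Mul(-1, Add(28, -13))) = Add(953, Mul(-1, 15)) = Add(953, -15) = 938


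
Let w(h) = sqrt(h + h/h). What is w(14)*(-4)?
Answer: -4*sqrt(15) ≈ -15.492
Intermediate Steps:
w(h) = sqrt(1 + h) (w(h) = sqrt(h + 1) = sqrt(1 + h))
w(14)*(-4) = sqrt(1 + 14)*(-4) = sqrt(15)*(-4) = -4*sqrt(15)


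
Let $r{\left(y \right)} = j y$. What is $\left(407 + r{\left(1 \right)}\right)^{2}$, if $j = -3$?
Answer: $163216$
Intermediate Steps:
$r{\left(y \right)} = - 3 y$
$\left(407 + r{\left(1 \right)}\right)^{2} = \left(407 - 3\right)^{2} = 404^{2} = 163216$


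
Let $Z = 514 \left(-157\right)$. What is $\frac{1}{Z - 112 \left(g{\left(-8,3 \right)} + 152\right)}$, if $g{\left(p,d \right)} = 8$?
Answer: $- \frac{1}{98618} \approx -1.014 \cdot 10^{-5}$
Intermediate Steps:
$Z = -80698$
$\frac{1}{Z - 112 \left(g{\left(-8,3 \right)} + 152\right)} = \frac{1}{-80698 - 112 \left(8 + 152\right)} = \frac{1}{-80698 - 17920} = \frac{1}{-98618} = - \frac{1}{98618}$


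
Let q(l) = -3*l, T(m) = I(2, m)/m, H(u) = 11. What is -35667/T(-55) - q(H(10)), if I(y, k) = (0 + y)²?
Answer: 1961817/4 ≈ 4.9045e+5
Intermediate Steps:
I(y, k) = y²
T(m) = 4/m (T(m) = 2²/m = 4/m)
-35667/T(-55) - q(H(10)) = -35667/(4/(-55)) - (-3)*11 = -35667/(4*(-1/55)) - 1*(-33) = -35667/(-4/55) + 33 = -35667*(-55/4) + 33 = 1961685/4 + 33 = 1961817/4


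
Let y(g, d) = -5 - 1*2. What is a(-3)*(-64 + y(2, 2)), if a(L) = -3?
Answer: 213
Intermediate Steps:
y(g, d) = -7 (y(g, d) = -5 - 2 = -7)
a(-3)*(-64 + y(2, 2)) = -3*(-64 - 7) = -3*(-71) = 213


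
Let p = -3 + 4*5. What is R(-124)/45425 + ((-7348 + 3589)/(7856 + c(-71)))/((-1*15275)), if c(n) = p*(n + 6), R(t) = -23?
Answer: -153116/325864019 ≈ -0.00046988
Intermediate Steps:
p = 17 (p = -3 + 20 = 17)
c(n) = 102 + 17*n (c(n) = 17*(n + 6) = 17*(6 + n) = 102 + 17*n)
R(-124)/45425 + ((-7348 + 3589)/(7856 + c(-71)))/((-1*15275)) = -23/45425 + ((-7348 + 3589)/(7856 + (102 + 17*(-71))))/((-1*15275)) = -23*1/45425 - 3759/(7856 + (102 - 1207))/(-15275) = -1/1975 - 3759/(7856 - 1105)*(-1/15275) = -1/1975 - 3759/6751*(-1/15275) = -1/1975 + 3759/103121525 = -153116/325864019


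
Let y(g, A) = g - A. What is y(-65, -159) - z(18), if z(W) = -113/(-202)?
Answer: 18875/202 ≈ 93.441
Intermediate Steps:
z(W) = 113/202 (z(W) = -113*(-1/202) = 113/202)
y(-65, -159) - z(18) = (-65 - 1*(-159)) - 1*113/202 = (-65 + 159) - 113/202 = 94 - 113/202 = 18875/202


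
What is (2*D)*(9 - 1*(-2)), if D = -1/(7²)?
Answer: -22/49 ≈ -0.44898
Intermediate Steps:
D = -1/49 ≈ -0.020408
(2*D)*(9 - 1*(-2)) = (2*(-1/49))*(9 - 1*(-2)) = -2*(9 + 2)/49 = -2/49*11 = -22/49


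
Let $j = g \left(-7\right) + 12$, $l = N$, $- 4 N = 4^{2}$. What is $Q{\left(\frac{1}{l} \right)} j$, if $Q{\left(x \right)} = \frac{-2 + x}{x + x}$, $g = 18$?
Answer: $-513$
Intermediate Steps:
$N = -4$ ($N = - \frac{4^{2}}{4} = \left(- \frac{1}{4}\right) 16 = -4$)
$l = -4$
$Q{\left(x \right)} = \frac{-2 + x}{2 x}$
$j = -114$ ($j = 18 \left(-7\right) + 12 = -126 + 12 = -114$)
$Q{\left(\frac{1}{l} \right)} j = \frac{-2 + \frac{1}{-4}}{2 \frac{1}{-4}} \left(-114\right) = \frac{-2 - \frac{1}{4}}{2 \left(- \frac{1}{4}\right)} \left(-114\right) = \frac{1}{2} \left(-4\right) \left(- \frac{9}{4}\right) \left(-114\right) = \frac{9}{2} \left(-114\right) = -513$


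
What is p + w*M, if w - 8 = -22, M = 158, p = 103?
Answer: -2109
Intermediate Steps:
w = -14 (w = 8 - 22 = -14)
p + w*M = 103 - 14*158 = 103 - 2212 = -2109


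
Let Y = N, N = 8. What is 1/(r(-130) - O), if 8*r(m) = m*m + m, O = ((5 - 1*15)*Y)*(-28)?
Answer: -4/575 ≈ -0.0069565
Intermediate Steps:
Y = 8
O = 2240 (O = ((5 - 1*15)*8)*(-28) = ((5 - 15)*8)*(-28) = -10*8*(-28) = -80*(-28) = 2240)
r(m) = m/8 + m²/8 (r(m) = (m*m + m)/8 = (m² + m)/8 = (m + m²)/8 = m/8 + m²/8)
1/(r(-130) - O) = 1/((⅛)*(-130)*(1 - 130) - 1*2240) = 1/((⅛)*(-130)*(-129) - 2240) = 1/(8385/4 - 2240) = 1/(-575/4) = -4/575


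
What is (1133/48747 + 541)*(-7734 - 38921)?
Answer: -1230444445300/48747 ≈ -2.5241e+7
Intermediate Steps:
(1133/48747 + 541)*(-7734 - 38921) = (1133*(1/48747) + 541)*(-46655) = (1133/48747 + 541)*(-46655) = (26373260/48747)*(-46655) = -1230444445300/48747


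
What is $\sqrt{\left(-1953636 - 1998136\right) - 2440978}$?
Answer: $5 i \sqrt{255710} \approx 2528.4 i$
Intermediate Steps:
$\sqrt{\left(-1953636 - 1998136\right) - 2440978} = \sqrt{-3951772 - 2440978} = \sqrt{-6392750} = 5 i \sqrt{255710}$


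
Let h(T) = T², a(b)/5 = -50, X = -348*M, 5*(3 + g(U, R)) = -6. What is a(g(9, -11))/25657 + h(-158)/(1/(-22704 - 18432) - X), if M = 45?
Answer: 26186616011578/16527976646663 ≈ 1.5844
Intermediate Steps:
g(U, R) = -21/5 (g(U, R) = -3 + (⅕)*(-6) = -3 - 6/5 = -21/5)
X = -15660 (X = -348*45 = -15660)
a(b) = -250 (a(b) = 5*(-50) = -250)
a(g(9, -11))/25657 + h(-158)/(1/(-22704 - 18432) - X) = -250/25657 + (-158)²/(1/(-22704 - 18432) - 1*(-15660)) = -250*1/25657 + 24964/(1/(-41136) + 15660) = -250/25657 + 24964/(-1/41136 + 15660) = -250/25657 + 24964/(644189759/41136) = -250/25657 + 24964*(41136/644189759) = -250/25657 + 1026919104/644189759 = 26186616011578/16527976646663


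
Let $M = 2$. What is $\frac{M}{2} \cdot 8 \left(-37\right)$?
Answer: $-296$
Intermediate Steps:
$\frac{M}{2} \cdot 8 \left(-37\right) = \frac{2}{2} \cdot 8 \left(-37\right) = 2 \cdot \frac{1}{2} \left(-296\right) = 1 \left(-296\right) = -296$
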